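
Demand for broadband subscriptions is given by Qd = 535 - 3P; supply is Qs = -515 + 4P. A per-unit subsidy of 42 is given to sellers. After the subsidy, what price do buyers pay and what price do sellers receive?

Pre-subsidy: 535 - 3P = -515 + 4P gives P* = 150, Q* = 85.
With the subsidy, sellers receive Ps = Pb + 42 for each unit, where Pb is the price buyers pay.
Supply in terms of Pb becomes Qs = -515 + 4(Pb + 42) = -347 + 4Pb. Setting this equal to demand: 535 - 3Pb = -347 + 4Pb, so Pb = 126.
Sellers receive Ps = 126 + 42 = 168; Q' = 535 − 3·126 = 157.

Buyers pay 126; sellers receive 168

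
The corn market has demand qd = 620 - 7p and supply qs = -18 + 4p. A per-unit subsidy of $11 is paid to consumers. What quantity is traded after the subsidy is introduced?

q' = 242

Pre-subsidy: 620 - 7p = -18 + 4p gives p* = 58, q* = 214.
With the rebate, buyers effectively pay pb = ps − 11, where ps is the price sellers receive.
Demand in terms of ps becomes qd = 620 − 7(ps − 11) = 697 - 7ps. Setting this equal to supply: 697 - 7ps = -18 + 4ps, so ps = 65.
Buyers pay pb = 65 − 11 = 54; q' = -18 + 4·65 = 242.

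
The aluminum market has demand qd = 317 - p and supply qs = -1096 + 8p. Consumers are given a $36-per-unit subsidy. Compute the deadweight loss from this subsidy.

Pre-subsidy: 317 - p = -1096 + 8p gives p* = 157, q* = 160.
With the rebate, buyers effectively pay pb = ps − 36, where ps is the price sellers receive.
Demand in terms of ps becomes qd = 317 − 1(ps − 36) = 353 - ps. Setting this equal to supply: 353 - ps = -1096 + 8ps, so ps = 161.
Buyers pay pb = 161 − 36 = 125; q' = -1096 + 8·161 = 192.
The subsidy expands output by 192 − 160 = 32 past the efficient level; on those units the gap between marginal cost and willingness to pay runs from 0 up to 36.
DWL = ½ × 36 × 32 = 576.

Deadweight loss = $576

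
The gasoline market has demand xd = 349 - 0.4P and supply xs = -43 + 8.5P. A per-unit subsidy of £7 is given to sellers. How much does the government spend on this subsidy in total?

Pre-subsidy: 349 - 0.4P = -43 + 8.5P gives P* = 3920/89, x* = 29493/89.
With the subsidy, sellers receive Ps = Pb + 7 for each unit, where Pb is the price buyers pay.
Supply in terms of Pb becomes xs = -43 + 8.5(Pb + 7) = 16.5 + 8.5Pb. Setting this equal to demand: 349 - 0.4Pb = 16.5 + 8.5Pb, so Pb = 3325/89.
Sellers receive Ps = 3325/89 + 7 = 3948/89; x' = 349 − 0.4·(3325/89) = 29731/89.
Government outlay = subsidy × quantity = 7 × 29731/89 = 208117/89.

Government cost = 208117/89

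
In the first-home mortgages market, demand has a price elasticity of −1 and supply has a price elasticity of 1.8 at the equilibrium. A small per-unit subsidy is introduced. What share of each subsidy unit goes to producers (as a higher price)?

Producer share = 5/14

For a small subsidy around the equilibrium, the benefit split depends on the relative slopes, which at a point are proportional to the elasticities.
Buyer share = εs/(εs + |εd|) = 1.8/(1.8 + 1) = 9/14; seller share = |εd|/(εs + |εd|) = 5/14.
So producers capture 5/14 of the subsidy.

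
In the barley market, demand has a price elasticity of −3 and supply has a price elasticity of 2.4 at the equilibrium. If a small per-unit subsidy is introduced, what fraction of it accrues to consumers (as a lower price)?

Consumer share = 4/9

For a small subsidy around the equilibrium, the benefit split depends on the relative slopes, which at a point are proportional to the elasticities.
Buyer share = εs/(εs + |εd|) = 2.4/(2.4 + 3) = 4/9; seller share = |εd|/(εs + |εd|) = 5/9.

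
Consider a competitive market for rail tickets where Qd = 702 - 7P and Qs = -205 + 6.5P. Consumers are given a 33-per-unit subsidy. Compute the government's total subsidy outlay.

Pre-subsidy: 702 - 7P = -205 + 6.5P gives P* = 1814/27, Q* = 6256/27.
With the rebate, buyers effectively pay Pb = Ps − 33, where Ps is the price sellers receive.
Demand in terms of Ps becomes Qd = 702 − 7(Ps − 33) = 933 - 7Ps. Setting this equal to supply: 933 - 7Ps = -205 + 6.5Ps, so Ps = 2276/27.
Buyers pay Pb = 2276/27 − 33 = 1385/27; Q' = -205 + 6.5·(2276/27) = 9259/27.
Government outlay = subsidy × quantity = 33 × 9259/27 = 101849/9.

Government cost = 101849/9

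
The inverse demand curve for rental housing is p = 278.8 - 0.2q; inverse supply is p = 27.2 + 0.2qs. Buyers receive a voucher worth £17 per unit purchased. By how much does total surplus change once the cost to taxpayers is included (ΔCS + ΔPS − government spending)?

Pre-subsidy: 278.8 - 0.2q = 27.2 + 0.2q gives q* = 629 and p* = 153.
With the rebate, buyers effectively pay pb = ps − 17, where ps is the price sellers receive.
On the curves, pb = 278.8 - 0.2q and ps = 27.2 + 0.2q; the wedge ps − pb = 17 gives 27.2 + 0.2q − (278.8 - 0.2q) = 17, so q' = 671.5.
Then pb = 278.8 − 0.2·671.5 = 144.5 and ps = 27.2 + 0.2·671.5 = 161.5.
ΔCS = ½(629 + 671.5)(153 − 144.5) = 5527.125; ΔPS = ½(629 + 671.5)(161.5 − 153) = 5527.125.
Government spending = 17 × 671.5 = 11415.5.
Net change = 5527.125 + 5527.125 − 11415.5 = -361.25. The loss equals the DWL triangle ½·17·42.5.

Net change in total surplus = -£361.25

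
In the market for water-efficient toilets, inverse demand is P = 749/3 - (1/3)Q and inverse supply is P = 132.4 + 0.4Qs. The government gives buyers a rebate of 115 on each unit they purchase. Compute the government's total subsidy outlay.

Pre-subsidy: 749/3 - (1/3)Q = 132.4 + 0.4Q gives Q* = 1759/11 and P* = 2160/11.
With the rebate, buyers effectively pay Pb = Ps − 115, where Ps is the price sellers receive.
On the curves, Pb = 749/3 - (1/3)Q and Ps = 132.4 + 0.4Q; the wedge Ps − Pb = 115 gives 132.4 + 0.4Q − (749/3 - (1/3)Q) = 115, so Q' = 3484/11.
Then Pb = 749/3 − (1/3)·(3484/11) = 1585/11 and Ps = 132.4 + 0.4·(3484/11) = 2850/11.
Government outlay = subsidy × quantity = 115 × 3484/11 = 400660/11.

Government cost = 400660/11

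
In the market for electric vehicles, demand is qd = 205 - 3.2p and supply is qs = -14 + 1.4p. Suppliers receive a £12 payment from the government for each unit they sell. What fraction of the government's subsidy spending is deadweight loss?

DWL / government spending = 96/1057

Pre-subsidy: 205 - 3.2p = -14 + 1.4p gives p* = 1095/23, q* = 1211/23.
With the subsidy, sellers receive ps = pb + 12 for each unit, where pb is the price buyers pay.
Supply in terms of pb becomes qs = -14 + 1.4(pb + 12) = 2.8 + 1.4pb. Setting this equal to demand: 205 - 3.2pb = 2.8 + 1.4pb, so pb = 1011/23.
Sellers receive ps = 1011/23 + 12 = 1287/23; q' = 205 − 3.2·(1011/23) = 7399/115.
ΔCS = ½(1211/23 + 7399/115)(1095/23 − 1011/23) = 565068/2645; ΔPS = ½(1211/23 + 7399/115)(1287/23 − 1095/23) = 1291584/2645.
Government spending = 12 × 7399/115 = 88788/115.
DWL = ½ × 12 × (7399/115 − 1211/23) = 8064/115; fraction = (8064/115) / (88788/115) = 96/1057.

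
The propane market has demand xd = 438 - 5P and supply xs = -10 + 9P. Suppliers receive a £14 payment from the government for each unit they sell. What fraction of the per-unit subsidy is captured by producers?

Producer share = 5/14

Pre-subsidy: 438 - 5P = -10 + 9P gives P* = 32, x* = 278.
With the subsidy, sellers receive Ps = Pb + 14 for each unit, where Pb is the price buyers pay.
Supply in terms of Pb becomes xs = -10 + 9(Pb + 14) = 116 + 9Pb. Setting this equal to demand: 438 - 5Pb = 116 + 9Pb, so Pb = 23.
Sellers receive Ps = 23 + 14 = 37; x' = 438 − 5·23 = 323.
Buyers' price falls by P* − Pb = 32 − 23 = 9; sellers' price rises by Ps − P* = 37 − 32 = 5.
So producers capture 5/14 = 5/14 of each unit of subsidy.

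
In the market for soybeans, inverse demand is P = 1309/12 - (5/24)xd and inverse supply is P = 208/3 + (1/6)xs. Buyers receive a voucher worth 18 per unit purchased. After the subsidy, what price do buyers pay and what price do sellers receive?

Pre-subsidy: 1309/12 - (5/24)x = 208/3 + (1/6)x gives x* = 106 and P* = 87.
With the rebate, buyers effectively pay Pb = Ps − 18, where Ps is the price sellers receive.
On the curves, Pb = 1309/12 - (5/24)x and Ps = 208/3 + (1/6)x; the wedge Ps − Pb = 18 gives 208/3 + (1/6)x − (1309/12 - (5/24)x) = 18, so x' = 154.
Then Pb = 1309/12 − (5/24)·154 = 77 and Ps = 208/3 + (1/6)·154 = 95.

Buyers pay 77; sellers receive 95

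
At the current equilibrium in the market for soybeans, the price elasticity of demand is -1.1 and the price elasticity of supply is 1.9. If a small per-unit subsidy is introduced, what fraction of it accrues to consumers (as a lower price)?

For a small subsidy around the equilibrium, the benefit split depends on the relative slopes, which at a point are proportional to the elasticities.
Buyer share = εs/(εs + |εd|) = 1.9/(1.9 + 1.1) = 19/30; seller share = |εd|/(εs + |εd|) = 11/30.

Consumer share = 19/30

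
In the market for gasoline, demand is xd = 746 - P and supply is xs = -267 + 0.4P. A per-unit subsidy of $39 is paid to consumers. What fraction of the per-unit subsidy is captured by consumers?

Consumer share = 2/7

Pre-subsidy: 746 - P = -267 + 0.4P gives P* = 5065/7, x* = 157/7.
With the rebate, buyers effectively pay Pb = Ps − 39, where Ps is the price sellers receive.
Demand in terms of Ps becomes xd = 746 − 1(Ps − 39) = 785 - Ps. Setting this equal to supply: 785 - Ps = -267 + 0.4Ps, so Ps = 5260/7.
Buyers pay Pb = 5260/7 − 39 = 4987/7; x' = -267 + 0.4·(5260/7) = 235/7.
Buyers' price falls by P* − Pb = 5065/7 − 4987/7 = 78/7; sellers' price rises by Ps − P* = 5260/7 − 5065/7 = 195/7.
So consumers capture (78/7)/39 = 2/7 of each unit of subsidy.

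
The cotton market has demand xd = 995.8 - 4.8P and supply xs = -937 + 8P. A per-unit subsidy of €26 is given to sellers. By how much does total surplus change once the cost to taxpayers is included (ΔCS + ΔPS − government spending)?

Pre-subsidy: 995.8 - 4.8P = -937 + 8P gives P* = 151, x* = 271.
With the subsidy, sellers receive Ps = Pb + 26 for each unit, where Pb is the price buyers pay.
Supply in terms of Pb becomes xs = -937 + 8(Pb + 26) = -729 + 8Pb. Setting this equal to demand: 995.8 - 4.8Pb = -729 + 8Pb, so Pb = 134.75.
Sellers receive Ps = 134.75 + 26 = 160.75; x' = 995.8 − 4.8·134.75 = 349.
ΔCS = ½(271 + 349)(151 − 134.75) = 5037.5; ΔPS = ½(271 + 349)(160.75 − 151) = 3022.5.
Government spending = 26 × 349 = 9074.
Net change = 5037.5 + 3022.5 − 9074 = -1014. The loss equals the DWL triangle ½·26·78.

Net change in total surplus = -€1014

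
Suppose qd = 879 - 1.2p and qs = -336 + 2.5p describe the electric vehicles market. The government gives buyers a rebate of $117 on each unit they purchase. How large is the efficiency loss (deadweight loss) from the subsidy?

Deadweight loss = 205335/37

Pre-subsidy: 879 - 1.2p = -336 + 2.5p gives p* = 12150/37, q* = 17943/37.
With the rebate, buyers effectively pay pb = ps − 117, where ps is the price sellers receive.
Demand in terms of ps becomes qd = 879 − 1.2(ps − 117) = 1019.4 - 1.2ps. Setting this equal to supply: 1019.4 - 1.2ps = -336 + 2.5ps, so ps = 13554/37.
Buyers pay pb = 13554/37 − 117 = 9225/37; q' = -336 + 2.5·(13554/37) = 21453/37.
The subsidy expands output by 21453/37 − 17943/37 = 3510/37 past the efficient level; on those units the gap between marginal cost and willingness to pay runs from 0 up to 117.
DWL = ½ × 117 × 3510/37 = 205335/37.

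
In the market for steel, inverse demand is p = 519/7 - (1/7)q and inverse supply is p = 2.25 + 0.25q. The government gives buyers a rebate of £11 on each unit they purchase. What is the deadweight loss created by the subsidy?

Pre-subsidy: 519/7 - (1/7)q = 2.25 + 0.25q gives q* = 183 and p* = 48.
With the rebate, buyers effectively pay pb = ps − 11, where ps is the price sellers receive.
On the curves, pb = 519/7 - (1/7)q and ps = 2.25 + 0.25q; the wedge ps − pb = 11 gives 2.25 + 0.25q − (519/7 - (1/7)q) = 11, so q' = 211.
Then pb = 519/7 − (1/7)·211 = 44 and ps = 2.25 + 0.25·211 = 55.
The subsidy expands output by 211 − 183 = 28 past the efficient level; on those units the gap between marginal cost and willingness to pay runs from 0 up to 11.
DWL = ½ × 11 × 28 = 154.

Deadweight loss = £154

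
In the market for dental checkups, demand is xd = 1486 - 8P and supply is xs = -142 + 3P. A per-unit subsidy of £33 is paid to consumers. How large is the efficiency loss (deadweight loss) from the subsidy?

Pre-subsidy: 1486 - 8P = -142 + 3P gives P* = 148, x* = 302.
With the rebate, buyers effectively pay Pb = Ps − 33, where Ps is the price sellers receive.
Demand in terms of Ps becomes xd = 1486 − 8(Ps − 33) = 1750 - 8Ps. Setting this equal to supply: 1750 - 8Ps = -142 + 3Ps, so Ps = 172.
Buyers pay Pb = 172 − 33 = 139; x' = -142 + 3·172 = 374.
The subsidy expands output by 374 − 302 = 72 past the efficient level; on those units the gap between marginal cost and willingness to pay runs from 0 up to 33.
DWL = ½ × 33 × 72 = 1188.

Deadweight loss = £1188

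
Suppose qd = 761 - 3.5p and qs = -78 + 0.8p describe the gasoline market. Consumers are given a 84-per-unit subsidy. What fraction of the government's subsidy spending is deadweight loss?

DWL / government spending = 588/2855

Pre-subsidy: 761 - 3.5p = -78 + 0.8p gives p* = 8390/43, q* = 3358/43.
With the rebate, buyers effectively pay pb = ps − 84, where ps is the price sellers receive.
Demand in terms of ps becomes qd = 761 − 3.5(ps − 84) = 1055 - 3.5ps. Setting this equal to supply: 1055 - 3.5ps = -78 + 0.8ps, so ps = 11330/43.
Buyers pay pb = 11330/43 − 84 = 7718/43; q' = -78 + 0.8·(11330/43) = 5710/43.
ΔCS = ½(3358/43 + 5710/43)(8390/43 − 7718/43) = 3046848/1849; ΔPS = ½(3358/43 + 5710/43)(11330/43 − 8390/43) = 13329960/1849.
Government spending = 84 × 5710/43 = 479640/43.
DWL = ½ × 84 × (5710/43 − 3358/43) = 98784/43; fraction = (98784/43) / (479640/43) = 588/2855.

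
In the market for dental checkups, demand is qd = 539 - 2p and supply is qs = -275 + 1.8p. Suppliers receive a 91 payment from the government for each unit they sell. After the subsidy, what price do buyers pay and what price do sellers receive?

Buyers pay 3251/19; sellers receive 4980/19

Pre-subsidy: 539 - 2p = -275 + 1.8p gives p* = 4070/19, q* = 2101/19.
With the subsidy, sellers receive ps = pb + 91 for each unit, where pb is the price buyers pay.
Supply in terms of pb becomes qs = -275 + 1.8(pb + 91) = -111.2 + 1.8pb. Setting this equal to demand: 539 - 2pb = -111.2 + 1.8pb, so pb = 3251/19.
Sellers receive ps = 3251/19 + 91 = 4980/19; q' = 539 − 2·(3251/19) = 3739/19.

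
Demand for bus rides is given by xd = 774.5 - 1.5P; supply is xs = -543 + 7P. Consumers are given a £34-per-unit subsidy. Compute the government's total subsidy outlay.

Government cost = £19856

Pre-subsidy: 774.5 - 1.5P = -543 + 7P gives P* = 155, x* = 542.
With the rebate, buyers effectively pay Pb = Ps − 34, where Ps is the price sellers receive.
Demand in terms of Ps becomes xd = 774.5 − 1.5(Ps − 34) = 825.5 - 1.5Ps. Setting this equal to supply: 825.5 - 1.5Ps = -543 + 7Ps, so Ps = 161.
Buyers pay Pb = 161 − 34 = 127; x' = -543 + 7·161 = 584.
Government outlay = subsidy × quantity = 34 × 584 = 19856.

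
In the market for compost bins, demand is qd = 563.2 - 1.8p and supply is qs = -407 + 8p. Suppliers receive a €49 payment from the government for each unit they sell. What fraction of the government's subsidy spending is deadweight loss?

DWL / government spending = 36/457

Pre-subsidy: 563.2 - 1.8p = -407 + 8p gives p* = 99, q* = 385.
With the subsidy, sellers receive ps = pb + 49 for each unit, where pb is the price buyers pay.
Supply in terms of pb becomes qs = -407 + 8(pb + 49) = -15 + 8pb. Setting this equal to demand: 563.2 - 1.8pb = -15 + 8pb, so pb = 59.
Sellers receive ps = 59 + 49 = 108; q' = 563.2 − 1.8·59 = 457.
ΔCS = ½(385 + 457)(99 − 59) = 16840; ΔPS = ½(385 + 457)(108 − 99) = 3789.
Government spending = 49 × 457 = 22393.
DWL = ½ × 49 × (457 − 385) = 1764; fraction = 1764 / 22393 = 36/457.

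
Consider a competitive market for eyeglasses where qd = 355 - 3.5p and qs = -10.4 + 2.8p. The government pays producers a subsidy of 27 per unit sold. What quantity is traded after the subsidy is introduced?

q' = 194

Pre-subsidy: 355 - 3.5p = -10.4 + 2.8p gives p* = 58, q* = 152.
With the subsidy, sellers receive ps = pb + 27 for each unit, where pb is the price buyers pay.
Supply in terms of pb becomes qs = -10.4 + 2.8(pb + 27) = 65.2 + 2.8pb. Setting this equal to demand: 355 - 3.5pb = 65.2 + 2.8pb, so pb = 46.
Sellers receive ps = 46 + 27 = 73; q' = 355 − 3.5·46 = 194.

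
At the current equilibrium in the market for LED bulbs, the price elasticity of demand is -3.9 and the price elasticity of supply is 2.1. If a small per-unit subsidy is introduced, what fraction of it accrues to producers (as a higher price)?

Producer share = 0.65

For a small subsidy around the equilibrium, the benefit split depends on the relative slopes, which at a point are proportional to the elasticities.
Buyer share = εs/(εs + |εd|) = 2.1/(2.1 + 3.9) = 0.35; seller share = |εd|/(εs + |εd|) = 0.65.
So producers capture 0.65 of the subsidy.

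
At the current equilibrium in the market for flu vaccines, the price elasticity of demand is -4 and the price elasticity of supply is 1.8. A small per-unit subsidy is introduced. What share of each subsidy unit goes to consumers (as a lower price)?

For a small subsidy around the equilibrium, the benefit split depends on the relative slopes, which at a point are proportional to the elasticities.
Buyer share = εs/(εs + |εd|) = 1.8/(1.8 + 4) = 9/29; seller share = |εd|/(εs + |εd|) = 20/29.

Consumer share = 9/29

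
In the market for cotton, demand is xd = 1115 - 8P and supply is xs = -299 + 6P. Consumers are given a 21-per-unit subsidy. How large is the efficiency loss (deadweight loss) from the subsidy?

Deadweight loss = 756

Pre-subsidy: 1115 - 8P = -299 + 6P gives P* = 101, x* = 307.
With the rebate, buyers effectively pay Pb = Ps − 21, where Ps is the price sellers receive.
Demand in terms of Ps becomes xd = 1115 − 8(Ps − 21) = 1283 - 8Ps. Setting this equal to supply: 1283 - 8Ps = -299 + 6Ps, so Ps = 113.
Buyers pay Pb = 113 − 21 = 92; x' = -299 + 6·113 = 379.
The subsidy expands output by 379 − 307 = 72 past the efficient level; on those units the gap between marginal cost and willingness to pay runs from 0 up to 21.
DWL = ½ × 21 × 72 = 756.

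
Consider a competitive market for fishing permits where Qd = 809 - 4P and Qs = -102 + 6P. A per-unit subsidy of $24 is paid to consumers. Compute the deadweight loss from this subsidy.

Deadweight loss = $691.2

Pre-subsidy: 809 - 4P = -102 + 6P gives P* = 91.1, Q* = 444.6.
With the rebate, buyers effectively pay Pb = Ps − 24, where Ps is the price sellers receive.
Demand in terms of Ps becomes Qd = 809 − 4(Ps − 24) = 905 - 4Ps. Setting this equal to supply: 905 - 4Ps = -102 + 6Ps, so Ps = 100.7.
Buyers pay Pb = 100.7 − 24 = 76.7; Q' = -102 + 6·100.7 = 502.2.
The subsidy expands output by 502.2 − 444.6 = 57.6 past the efficient level; on those units the gap between marginal cost and willingness to pay runs from 0 up to 24.
DWL = ½ × 24 × 57.6 = 691.2.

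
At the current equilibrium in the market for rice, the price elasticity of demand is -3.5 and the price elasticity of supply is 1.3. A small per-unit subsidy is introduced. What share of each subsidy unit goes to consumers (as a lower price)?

For a small subsidy around the equilibrium, the benefit split depends on the relative slopes, which at a point are proportional to the elasticities.
Buyer share = εs/(εs + |εd|) = 1.3/(1.3 + 3.5) = 13/48; seller share = |εd|/(εs + |εd|) = 35/48.

Consumer share = 13/48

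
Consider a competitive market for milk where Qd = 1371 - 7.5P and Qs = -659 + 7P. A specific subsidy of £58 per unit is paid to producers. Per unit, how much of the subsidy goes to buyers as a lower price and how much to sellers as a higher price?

Pre-subsidy: 1371 - 7.5P = -659 + 7P gives P* = 140, Q* = 321.
With the subsidy, sellers receive Ps = Pb + 58 for each unit, where Pb is the price buyers pay.
Supply in terms of Pb becomes Qs = -659 + 7(Pb + 58) = -253 + 7Pb. Setting this equal to demand: 1371 - 7.5Pb = -253 + 7Pb, so Pb = 112.
Sellers receive Ps = 112 + 58 = 170; Q' = 1371 − 7.5·112 = 531.
Buyers' price falls by P* − Pb = 140 − 112 = 28; sellers' price rises by Ps − P* = 170 − 140 = 30.

Buyers gain £28 per unit; sellers gain £30 per unit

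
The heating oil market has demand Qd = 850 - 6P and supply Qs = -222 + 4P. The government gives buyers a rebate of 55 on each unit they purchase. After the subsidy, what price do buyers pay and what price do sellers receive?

Buyers pay 85.2; sellers receive 140.2

Pre-subsidy: 850 - 6P = -222 + 4P gives P* = 107.2, Q* = 206.8.
With the rebate, buyers effectively pay Pb = Ps − 55, where Ps is the price sellers receive.
Demand in terms of Ps becomes Qd = 850 − 6(Ps − 55) = 1180 - 6Ps. Setting this equal to supply: 1180 - 6Ps = -222 + 4Ps, so Ps = 140.2.
Buyers pay Pb = 140.2 − 55 = 85.2; Q' = -222 + 4·140.2 = 338.8.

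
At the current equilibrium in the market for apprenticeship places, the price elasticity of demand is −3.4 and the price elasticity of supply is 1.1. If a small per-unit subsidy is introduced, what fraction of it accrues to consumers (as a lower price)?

For a small subsidy around the equilibrium, the benefit split depends on the relative slopes, which at a point are proportional to the elasticities.
Buyer share = εs/(εs + |εd|) = 1.1/(1.1 + 3.4) = 11/45; seller share = |εd|/(εs + |εd|) = 34/45.

Consumer share = 11/45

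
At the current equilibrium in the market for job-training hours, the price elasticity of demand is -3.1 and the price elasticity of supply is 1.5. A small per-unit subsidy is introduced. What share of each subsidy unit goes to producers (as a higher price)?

For a small subsidy around the equilibrium, the benefit split depends on the relative slopes, which at a point are proportional to the elasticities.
Buyer share = εs/(εs + |εd|) = 1.5/(1.5 + 3.1) = 15/46; seller share = |εd|/(εs + |εd|) = 31/46.
So producers capture 31/46 of the subsidy.

Producer share = 31/46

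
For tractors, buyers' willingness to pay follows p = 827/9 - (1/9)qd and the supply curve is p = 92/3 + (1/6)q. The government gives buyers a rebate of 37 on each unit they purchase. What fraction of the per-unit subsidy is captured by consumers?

Consumer share = 0.4

Pre-subsidy: 827/9 - (1/9)q = 92/3 + (1/6)q gives q* = 220.4 and p* = 67.4.
With the rebate, buyers effectively pay pb = ps − 37, where ps is the price sellers receive.
On the curves, pb = 827/9 - (1/9)q and ps = 92/3 + (1/6)q; the wedge ps − pb = 37 gives 92/3 + (1/6)q − (827/9 - (1/9)q) = 37, so q' = 353.6.
Then pb = 827/9 − (1/9)·353.6 = 52.6 and ps = 92/3 + (1/6)·353.6 = 89.6.
Buyers' price falls by p* − pb = 67.4 − 52.6 = 14.8; sellers' price rises by ps − p* = 89.6 − 67.4 = 22.2.
So consumers capture 14.8/37 = 0.4 of each unit of subsidy.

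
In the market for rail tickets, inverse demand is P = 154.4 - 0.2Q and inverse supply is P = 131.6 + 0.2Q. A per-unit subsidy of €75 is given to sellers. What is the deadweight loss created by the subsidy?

Pre-subsidy: 154.4 - 0.2Q = 131.6 + 0.2Q gives Q* = 57 and P* = 143.
With the subsidy, sellers receive Ps = Pb + 75 for each unit, where Pb is the price buyers pay.
On the curves, Pb = 154.4 - 0.2Q and Ps = 131.6 + 0.2Q; the wedge Ps − Pb = 75 gives 131.6 + 0.2Q − (154.4 - 0.2Q) = 75, so Q' = 244.5.
Then Pb = 154.4 − 0.2·244.5 = 105.5 and Ps = 131.6 + 0.2·244.5 = 180.5.
The subsidy expands output by 244.5 − 57 = 187.5 past the efficient level; on those units the gap between marginal cost and willingness to pay runs from 0 up to 75.
DWL = ½ × 75 × 187.5 = 7031.25.

Deadweight loss = €7031.25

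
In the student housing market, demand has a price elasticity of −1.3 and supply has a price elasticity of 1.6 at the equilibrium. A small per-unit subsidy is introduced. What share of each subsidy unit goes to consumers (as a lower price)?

Consumer share = 16/29

For a small subsidy around the equilibrium, the benefit split depends on the relative slopes, which at a point are proportional to the elasticities.
Buyer share = εs/(εs + |εd|) = 1.6/(1.6 + 1.3) = 16/29; seller share = |εd|/(εs + |εd|) = 13/29.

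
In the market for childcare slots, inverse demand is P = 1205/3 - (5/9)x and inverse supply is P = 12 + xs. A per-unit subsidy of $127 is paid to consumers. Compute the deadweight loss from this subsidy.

Deadweight loss = 145161/28

Pre-subsidy: 1205/3 - (5/9)x = 12 + x gives x* = 250.5 and P* = 262.5.
With the rebate, buyers effectively pay Pb = Ps − 127, where Ps is the price sellers receive.
On the curves, Pb = 1205/3 - (5/9)x and Ps = 12 + x; the wedge Ps − Pb = 127 gives 12 + x − (1205/3 - (5/9)x) = 127, so x' = 2325/7.
Then Pb = 1205/3 − (5/9)·(2325/7) = 1520/7 and Ps = 12 + 1·(2325/7) = 2409/7.
The subsidy expands output by 2325/7 − 250.5 = 1143/14 past the efficient level; on those units the gap between marginal cost and willingness to pay runs from 0 up to 127.
DWL = ½ × 127 × 1143/14 = 145161/28.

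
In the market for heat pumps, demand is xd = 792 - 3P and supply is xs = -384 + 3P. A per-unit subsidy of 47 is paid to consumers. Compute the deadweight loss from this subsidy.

Deadweight loss = 1656.75

Pre-subsidy: 792 - 3P = -384 + 3P gives P* = 196, x* = 204.
With the rebate, buyers effectively pay Pb = Ps − 47, where Ps is the price sellers receive.
Demand in terms of Ps becomes xd = 792 − 3(Ps − 47) = 933 - 3Ps. Setting this equal to supply: 933 - 3Ps = -384 + 3Ps, so Ps = 219.5.
Buyers pay Pb = 219.5 − 47 = 172.5; x' = -384 + 3·219.5 = 274.5.
The subsidy expands output by 274.5 − 204 = 70.5 past the efficient level; on those units the gap between marginal cost and willingness to pay runs from 0 up to 47.
DWL = ½ × 47 × 70.5 = 1656.75.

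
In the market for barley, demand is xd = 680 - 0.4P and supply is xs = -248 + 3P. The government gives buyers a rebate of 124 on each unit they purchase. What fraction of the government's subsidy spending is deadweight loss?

Pre-subsidy: 680 - 0.4P = -248 + 3P gives P* = 4640/17, x* = 9704/17.
With the rebate, buyers effectively pay Pb = Ps − 124, where Ps is the price sellers receive.
Demand in terms of Ps becomes xd = 680 − 0.4(Ps − 124) = 729.6 - 0.4Ps. Setting this equal to supply: 729.6 - 0.4Ps = -248 + 3Ps, so Ps = 4888/17.
Buyers pay Pb = 4888/17 − 124 = 2780/17; x' = -248 + 3·(4888/17) = 10448/17.
ΔCS = ½(9704/17 + 10448/17)(4640/17 − 2780/17) = 18741360/289; ΔPS = ½(9704/17 + 10448/17)(4888/17 − 4640/17) = 2498848/289.
Government spending = 124 × 10448/17 = 1295552/17.
DWL = ½ × 124 × (10448/17 − 9704/17) = 46128/17; fraction = (46128/17) / (1295552/17) = 93/2612.

DWL / government spending = 93/2612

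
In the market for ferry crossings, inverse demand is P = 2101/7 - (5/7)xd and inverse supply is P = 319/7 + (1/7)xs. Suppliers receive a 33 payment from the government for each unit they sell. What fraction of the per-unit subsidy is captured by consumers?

Pre-subsidy: 2101/7 - (5/7)x = 319/7 + (1/7)x gives x* = 297 and P* = 88.
With the subsidy, sellers receive Ps = Pb + 33 for each unit, where Pb is the price buyers pay.
On the curves, Pb = 2101/7 - (5/7)x and Ps = 319/7 + (1/7)x; the wedge Ps − Pb = 33 gives 319/7 + (1/7)x − (2101/7 - (5/7)x) = 33, so x' = 335.5.
Then Pb = 2101/7 − (5/7)·335.5 = 60.5 and Ps = 319/7 + (1/7)·335.5 = 93.5.
Buyers' price falls by P* − Pb = 88 − 60.5 = 27.5; sellers' price rises by Ps − P* = 93.5 − 88 = 5.5.
So consumers capture 27.5/33 = 5/6 of each unit of subsidy.

Consumer share = 5/6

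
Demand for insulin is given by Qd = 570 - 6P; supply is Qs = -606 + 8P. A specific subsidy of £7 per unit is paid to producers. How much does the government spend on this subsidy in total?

Government cost = £630

Pre-subsidy: 570 - 6P = -606 + 8P gives P* = 84, Q* = 66.
With the subsidy, sellers receive Ps = Pb + 7 for each unit, where Pb is the price buyers pay.
Supply in terms of Pb becomes Qs = -606 + 8(Pb + 7) = -550 + 8Pb. Setting this equal to demand: 570 - 6Pb = -550 + 8Pb, so Pb = 80.
Sellers receive Ps = 80 + 7 = 87; Q' = 570 − 6·80 = 90.
Government outlay = subsidy × quantity = 7 × 90 = 630.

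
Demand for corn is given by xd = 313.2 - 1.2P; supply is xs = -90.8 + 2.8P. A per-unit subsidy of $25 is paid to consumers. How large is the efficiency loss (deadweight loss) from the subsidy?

Deadweight loss = $262.5

Pre-subsidy: 313.2 - 1.2P = -90.8 + 2.8P gives P* = 101, x* = 192.
With the rebate, buyers effectively pay Pb = Ps − 25, where Ps is the price sellers receive.
Demand in terms of Ps becomes xd = 313.2 − 1.2(Ps − 25) = 343.2 - 1.2Ps. Setting this equal to supply: 343.2 - 1.2Ps = -90.8 + 2.8Ps, so Ps = 108.5.
Buyers pay Pb = 108.5 − 25 = 83.5; x' = -90.8 + 2.8·108.5 = 213.
The subsidy expands output by 213 − 192 = 21 past the efficient level; on those units the gap between marginal cost and willingness to pay runs from 0 up to 25.
DWL = ½ × 25 × 21 = 262.5.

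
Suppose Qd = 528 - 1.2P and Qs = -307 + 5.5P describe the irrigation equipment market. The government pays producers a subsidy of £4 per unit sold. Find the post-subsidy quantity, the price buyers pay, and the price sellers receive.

Q' = 25620/67; buyers pay 8130/67; sellers receive 8398/67

Pre-subsidy: 528 - 1.2P = -307 + 5.5P gives P* = 8350/67, Q* = 25356/67.
With the subsidy, sellers receive Ps = Pb + 4 for each unit, where Pb is the price buyers pay.
Supply in terms of Pb becomes Qs = -307 + 5.5(Pb + 4) = -285 + 5.5Pb. Setting this equal to demand: 528 - 1.2Pb = -285 + 5.5Pb, so Pb = 8130/67.
Sellers receive Ps = 8130/67 + 4 = 8398/67; Q' = 528 − 1.2·(8130/67) = 25620/67.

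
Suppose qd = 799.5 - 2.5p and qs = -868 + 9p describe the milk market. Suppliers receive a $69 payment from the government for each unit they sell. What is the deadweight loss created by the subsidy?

Pre-subsidy: 799.5 - 2.5p = -868 + 9p gives p* = 145, q* = 437.
With the subsidy, sellers receive ps = pb + 69 for each unit, where pb is the price buyers pay.
Supply in terms of pb becomes qs = -868 + 9(pb + 69) = -247 + 9pb. Setting this equal to demand: 799.5 - 2.5pb = -247 + 9pb, so pb = 91.
Sellers receive ps = 91 + 69 = 160; q' = 799.5 − 2.5·91 = 572.
The subsidy expands output by 572 − 437 = 135 past the efficient level; on those units the gap between marginal cost and willingness to pay runs from 0 up to 69.
DWL = ½ × 69 × 135 = 4657.5.

Deadweight loss = $4657.5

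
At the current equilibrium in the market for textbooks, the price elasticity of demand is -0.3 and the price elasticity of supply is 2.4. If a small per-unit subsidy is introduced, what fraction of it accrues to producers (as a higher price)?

For a small subsidy around the equilibrium, the benefit split depends on the relative slopes, which at a point are proportional to the elasticities.
Buyer share = εs/(εs + |εd|) = 2.4/(2.4 + 0.3) = 8/9; seller share = |εd|/(εs + |εd|) = 1/9.
So producers capture 1/9 of the subsidy.

Producer share = 1/9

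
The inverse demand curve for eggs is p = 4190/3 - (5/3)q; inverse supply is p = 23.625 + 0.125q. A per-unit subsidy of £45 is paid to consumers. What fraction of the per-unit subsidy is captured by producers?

Producer share = 3/43

Pre-subsidy: 4190/3 - (5/3)q = 23.625 + 0.125q gives q* = 32953/43 and p* = 5135/43.
With the rebate, buyers effectively pay pb = ps − 45, where ps is the price sellers receive.
On the curves, pb = 4190/3 - (5/3)q and ps = 23.625 + 0.125q; the wedge ps − pb = 45 gives 23.625 + 0.125q − (4190/3 - (5/3)q) = 45, so q' = 34033/43.
Then pb = 4190/3 − (5/3)·(34033/43) = 3335/43 and ps = 23.625 + 0.125·(34033/43) = 5270/43.
Buyers' price falls by p* − pb = 5135/43 − 3335/43 = 1800/43; sellers' price rises by ps − p* = 5270/43 − 5135/43 = 135/43.
So producers capture (135/43)/45 = 3/43 of each unit of subsidy.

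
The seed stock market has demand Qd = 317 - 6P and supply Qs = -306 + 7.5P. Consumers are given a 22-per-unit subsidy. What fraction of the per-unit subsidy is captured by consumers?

Pre-subsidy: 317 - 6P = -306 + 7.5P gives P* = 1246/27, Q* = 361/9.
With the rebate, buyers effectively pay Pb = Ps − 22, where Ps is the price sellers receive.
Demand in terms of Ps becomes Qd = 317 − 6(Ps − 22) = 449 - 6Ps. Setting this equal to supply: 449 - 6Ps = -306 + 7.5Ps, so Ps = 1510/27.
Buyers pay Pb = 1510/27 − 22 = 916/27; Q' = -306 + 7.5·(1510/27) = 1021/9.
Buyers' price falls by P* − Pb = 1246/27 − 916/27 = 110/9; sellers' price rises by Ps − P* = 1510/27 − 1246/27 = 88/9.
So consumers capture (110/9)/22 = 5/9 of each unit of subsidy.

Consumer share = 5/9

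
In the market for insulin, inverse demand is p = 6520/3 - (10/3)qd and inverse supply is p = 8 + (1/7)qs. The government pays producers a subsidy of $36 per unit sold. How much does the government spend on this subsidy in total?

Pre-subsidy: 6520/3 - (10/3)q = 8 + (1/7)q gives q* = 45472/73 and p* = 7080/73.
With the subsidy, sellers receive ps = pb + 36 for each unit, where pb is the price buyers pay.
On the curves, pb = 6520/3 - (10/3)q and ps = 8 + (1/7)q; the wedge ps − pb = 36 gives 8 + (1/7)q − (6520/3 - (10/3)q) = 36, so q' = 46228/73.
Then pb = 6520/3 − (10/3)·(46228/73) = 4560/73 and ps = 8 + (1/7)·(46228/73) = 7188/73.
Government outlay = subsidy × quantity = 36 × 46228/73 = 1664208/73.

Government cost = 1664208/73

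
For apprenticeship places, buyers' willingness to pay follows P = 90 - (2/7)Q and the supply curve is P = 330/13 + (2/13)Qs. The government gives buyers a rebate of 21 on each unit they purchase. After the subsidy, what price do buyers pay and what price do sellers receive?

Pre-subsidy: 90 - (2/7)Q = 330/13 + (2/13)Q gives Q* = 147 and P* = 48.
With the rebate, buyers effectively pay Pb = Ps − 21, where Ps is the price sellers receive.
On the curves, Pb = 90 - (2/7)Q and Ps = 330/13 + (2/13)Q; the wedge Ps − Pb = 21 gives 330/13 + (2/13)Q − (90 - (2/7)Q) = 21, so Q' = 194.775.
Then Pb = 90 − (2/7)·194.775 = 34.35 and Ps = 330/13 + (2/13)·194.775 = 55.35.

Buyers pay 34.35; sellers receive 55.35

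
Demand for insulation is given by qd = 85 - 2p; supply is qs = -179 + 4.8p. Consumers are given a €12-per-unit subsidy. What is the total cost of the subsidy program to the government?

Pre-subsidy: 85 - 2p = -179 + 4.8p gives p* = 660/17, q* = 125/17.
With the rebate, buyers effectively pay pb = ps − 12, where ps is the price sellers receive.
Demand in terms of ps becomes qd = 85 − 2(ps − 12) = 109 - 2ps. Setting this equal to supply: 109 - 2ps = -179 + 4.8ps, so ps = 720/17.
Buyers pay pb = 720/17 − 12 = 516/17; q' = -179 + 4.8·(720/17) = 413/17.
Government outlay = subsidy × quantity = 12 × 413/17 = 4956/17.

Government cost = 4956/17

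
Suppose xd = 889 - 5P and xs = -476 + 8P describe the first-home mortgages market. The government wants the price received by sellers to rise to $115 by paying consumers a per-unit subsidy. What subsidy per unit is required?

Required subsidy s = $26 per unit

At a seller price of 115, quantity supplied is -476 + 8·115 = 444.
Buyers absorb 444 only when they pay Pb with 889 − 5·Pb = 444, i.e. Pb = 89.
s = Ps − Pb = 115 − 89 = 26.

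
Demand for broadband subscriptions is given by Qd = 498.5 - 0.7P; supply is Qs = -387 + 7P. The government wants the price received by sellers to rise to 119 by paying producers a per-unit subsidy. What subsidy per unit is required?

At a seller price of 119, quantity supplied is -387 + 7·119 = 446.
Buyers absorb 446 only when they pay Pb with 498.5 − 0.7·Pb = 446, i.e. Pb = 75.
s = Ps − Pb = 119 − 75 = 44.

Required subsidy s = 44 per unit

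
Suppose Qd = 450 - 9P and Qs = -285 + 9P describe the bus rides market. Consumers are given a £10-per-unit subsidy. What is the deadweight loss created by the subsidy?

Deadweight loss = £225

Pre-subsidy: 450 - 9P = -285 + 9P gives P* = 245/6, Q* = 82.5.
With the rebate, buyers effectively pay Pb = Ps − 10, where Ps is the price sellers receive.
Demand in terms of Ps becomes Qd = 450 − 9(Ps − 10) = 540 - 9Ps. Setting this equal to supply: 540 - 9Ps = -285 + 9Ps, so Ps = 275/6.
Buyers pay Pb = 275/6 − 10 = 215/6; Q' = -285 + 9·(275/6) = 127.5.
The subsidy expands output by 127.5 − 82.5 = 45 past the efficient level; on those units the gap between marginal cost and willingness to pay runs from 0 up to 10.
DWL = ½ × 10 × 45 = 225.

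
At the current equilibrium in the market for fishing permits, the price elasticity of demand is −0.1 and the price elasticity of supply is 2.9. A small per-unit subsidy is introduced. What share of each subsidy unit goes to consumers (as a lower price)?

Consumer share = 29/30

For a small subsidy around the equilibrium, the benefit split depends on the relative slopes, which at a point are proportional to the elasticities.
Buyer share = εs/(εs + |εd|) = 2.9/(2.9 + 0.1) = 29/30; seller share = |εd|/(εs + |εd|) = 1/30.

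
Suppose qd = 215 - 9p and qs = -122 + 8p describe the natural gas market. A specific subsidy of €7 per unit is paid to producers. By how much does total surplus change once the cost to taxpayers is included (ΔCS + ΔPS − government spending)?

Pre-subsidy: 215 - 9p = -122 + 8p gives p* = 337/17, q* = 622/17.
With the subsidy, sellers receive ps = pb + 7 for each unit, where pb is the price buyers pay.
Supply in terms of pb becomes qs = -122 + 8(pb + 7) = -66 + 8pb. Setting this equal to demand: 215 - 9pb = -66 + 8pb, so pb = 281/17.
Sellers receive ps = 281/17 + 7 = 400/17; q' = 215 − 9·(281/17) = 1126/17.
ΔCS = ½(622/17 + 1126/17)(337/17 − 281/17) = 48944/289; ΔPS = ½(622/17 + 1126/17)(400/17 − 337/17) = 55062/289.
Government spending = 7 × 1126/17 = 7882/17.
Net change = 48944/289 + 55062/289 − 7882/17 = -1764/17. The loss equals the DWL triangle ½·7·504/17.

Net change in total surplus = -1764/17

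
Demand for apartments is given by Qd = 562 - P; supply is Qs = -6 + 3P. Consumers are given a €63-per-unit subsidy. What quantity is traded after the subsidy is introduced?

Q' = 467.25

Pre-subsidy: 562 - P = -6 + 3P gives P* = 142, Q* = 420.
With the rebate, buyers effectively pay Pb = Ps − 63, where Ps is the price sellers receive.
Demand in terms of Ps becomes Qd = 562 − 1(Ps − 63) = 625 - Ps. Setting this equal to supply: 625 - Ps = -6 + 3Ps, so Ps = 157.75.
Buyers pay Pb = 157.75 − 63 = 94.75; Q' = -6 + 3·157.75 = 467.25.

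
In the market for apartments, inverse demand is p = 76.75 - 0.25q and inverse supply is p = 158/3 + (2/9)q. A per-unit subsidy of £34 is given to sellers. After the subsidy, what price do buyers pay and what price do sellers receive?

Pre-subsidy: 76.75 - 0.25q = 158/3 + (2/9)q gives q* = 51 and p* = 64.
With the subsidy, sellers receive ps = pb + 34 for each unit, where pb is the price buyers pay.
On the curves, pb = 76.75 - 0.25q and ps = 158/3 + (2/9)q; the wedge ps − pb = 34 gives 158/3 + (2/9)q − (76.75 - 0.25q) = 34, so q' = 123.
Then pb = 76.75 − 0.25·123 = 46 and ps = 158/3 + (2/9)·123 = 80.

Buyers pay £46; sellers receive £80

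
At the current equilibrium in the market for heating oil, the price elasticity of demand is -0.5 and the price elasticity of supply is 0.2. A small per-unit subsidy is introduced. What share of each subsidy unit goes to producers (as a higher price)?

For a small subsidy around the equilibrium, the benefit split depends on the relative slopes, which at a point are proportional to the elasticities.
Buyer share = εs/(εs + |εd|) = 0.2/(0.2 + 0.5) = 2/7; seller share = |εd|/(εs + |εd|) = 5/7.
So producers capture 5/7 of the subsidy.

Producer share = 5/7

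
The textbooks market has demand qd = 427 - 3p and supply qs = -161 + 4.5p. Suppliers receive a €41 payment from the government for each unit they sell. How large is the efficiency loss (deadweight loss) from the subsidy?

Pre-subsidy: 427 - 3p = -161 + 4.5p gives p* = 78.4, q* = 191.8.
With the subsidy, sellers receive ps = pb + 41 for each unit, where pb is the price buyers pay.
Supply in terms of pb becomes qs = -161 + 4.5(pb + 41) = 23.5 + 4.5pb. Setting this equal to demand: 427 - 3pb = 23.5 + 4.5pb, so pb = 53.8.
Sellers receive ps = 53.8 + 41 = 94.8; q' = 427 − 3·53.8 = 265.6.
The subsidy expands output by 265.6 − 191.8 = 73.8 past the efficient level; on those units the gap between marginal cost and willingness to pay runs from 0 up to 41.
DWL = ½ × 41 × 73.8 = 1512.9.

Deadweight loss = €1512.9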